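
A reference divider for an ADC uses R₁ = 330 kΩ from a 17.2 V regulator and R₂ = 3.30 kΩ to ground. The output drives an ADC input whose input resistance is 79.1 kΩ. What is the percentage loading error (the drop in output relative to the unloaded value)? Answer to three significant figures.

The divider's output (Thévenin) resistance is R₁‖R₂ = 3.267 kΩ.
Fractional drop under load = R_th/(R_th + R_L) = 3.267 / (3.267 + 79.1) = 0.03967.
So the output falls by 3.97 %.

3.97 %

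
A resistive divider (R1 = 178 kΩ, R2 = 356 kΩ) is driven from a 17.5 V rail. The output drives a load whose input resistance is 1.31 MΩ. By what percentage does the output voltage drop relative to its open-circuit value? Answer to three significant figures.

8.31 %

The divider's output (Thévenin) resistance is R1‖R2 = 118.7 kΩ.
Fractional drop under load = R_th/(R_th + R_L) = 118.7 / (118.7 + 1310) = 0.08306.
So the output falls by 8.31 %.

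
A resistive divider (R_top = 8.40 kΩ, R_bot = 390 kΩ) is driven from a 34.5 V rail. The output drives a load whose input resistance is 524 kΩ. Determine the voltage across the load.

V_out ≈ 33.3 V

The load sits in parallel with R_bot: R_bot‖R_L = (390 × 524) / (390 + 524) = 223.6 kΩ.
V_out = 34.5 × 223.6 / (8.40 + 223.6) = 34.5 × 223.6/232.0 = 33.3 V.
(Unloaded it would have been 33.8 V.)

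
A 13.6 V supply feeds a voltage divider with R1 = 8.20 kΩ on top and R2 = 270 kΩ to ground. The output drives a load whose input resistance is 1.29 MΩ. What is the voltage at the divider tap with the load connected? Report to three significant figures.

V_out ≈ 13.1 V

The load sits in parallel with R2: R2‖R_L = (270 × 1290) / (270 + 1290) = 223.3 kΩ.
V_out = 13.6 × 223.3 / (8.20 + 223.3) = 13.6 × 223.3/231.5 = 13.1 V.
(Unloaded it would have been 13.2 V.)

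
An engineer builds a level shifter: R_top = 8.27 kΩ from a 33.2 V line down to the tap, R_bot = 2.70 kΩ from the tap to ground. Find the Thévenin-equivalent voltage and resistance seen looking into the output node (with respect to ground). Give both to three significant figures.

V_th = 8.17 V, R_th = 2.04 kΩ

V_th is the open-circuit tap voltage: 33.2 × 2.70/(8.27 + 2.70) = 8.17 V.
With the supply zeroed, R_top and R_bot appear in parallel from the tap: R_th = R_top‖R_bot = (8.27 × 2.70)/10.97 = 2.04 kΩ.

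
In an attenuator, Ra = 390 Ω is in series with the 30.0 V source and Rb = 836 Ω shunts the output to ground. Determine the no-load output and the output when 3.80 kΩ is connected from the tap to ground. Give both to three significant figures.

Unloaded: 20.5 V; loaded: 19.1 V

Open-circuit: V = 30.0 × 836/(390 + 836) = 20.5 V.
With the load, Rb becomes Rb‖R_L = 685.2 Ω, so V = 30.0 × 685.2/1075 = 19.1 V.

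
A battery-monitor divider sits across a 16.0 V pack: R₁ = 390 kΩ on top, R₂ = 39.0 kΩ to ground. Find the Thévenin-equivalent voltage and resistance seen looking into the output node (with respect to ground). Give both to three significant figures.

V_th = 1.45 V, R_th = 35.5 kΩ

V_th is the open-circuit tap voltage: 16.0 × 39.0/(390 + 39.0) = 1.45 V.
With the supply zeroed, R₁ and R₂ appear in parallel from the tap: R_th = R₁‖R₂ = (390 × 39.0)/429.0 = 35.5 kΩ.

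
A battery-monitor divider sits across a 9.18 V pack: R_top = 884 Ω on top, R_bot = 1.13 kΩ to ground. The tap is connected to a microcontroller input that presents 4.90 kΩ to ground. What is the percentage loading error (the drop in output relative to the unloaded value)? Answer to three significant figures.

9.19 %

The divider's output (Thévenin) resistance is R_top‖R_bot = 496.0 Ω.
Fractional drop under load = R_th/(R_th + R_L) = 496.0 / (496.0 + 4900) = 0.09192.
So the output falls by 9.19 %.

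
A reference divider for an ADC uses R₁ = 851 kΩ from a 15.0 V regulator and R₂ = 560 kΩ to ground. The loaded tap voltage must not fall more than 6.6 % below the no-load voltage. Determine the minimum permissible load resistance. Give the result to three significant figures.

R_L(min) ≈ 4.78 MΩ

Output resistance R_th = R₁‖R₂ = (851 × 560)/1411 = 337.7 kΩ.
The fractional drop is R_th/(R_th + R_L); requiring this ≤ 0.0660 gives R_L ≥ R_th(1/0.0660 − 1) = 337.7 × 14.15 = 4.78 MΩ.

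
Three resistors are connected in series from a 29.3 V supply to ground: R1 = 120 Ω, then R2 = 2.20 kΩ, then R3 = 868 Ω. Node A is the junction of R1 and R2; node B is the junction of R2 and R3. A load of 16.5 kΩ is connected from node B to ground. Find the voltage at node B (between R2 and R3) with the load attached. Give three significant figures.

At node B, R3 is in parallel with the load: R3‖R_L = 824.6 Ω.
Below node A the resistance is R2 + (R3‖R_L) = 3025 Ω, so V_A = 29.3 × 3025/3145 = 28.18 V.
Then V_B = V_A × (R3‖R_L)/(R2 + R3‖R_L) = 28.18 × 824.6/3025 = 7.68 V.

V ≈ 7.68 V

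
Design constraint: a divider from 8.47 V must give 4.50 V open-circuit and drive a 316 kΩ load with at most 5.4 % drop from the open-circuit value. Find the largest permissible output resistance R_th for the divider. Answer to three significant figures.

Loading drop = R_th/(R_th + R_L) ≤ 0.0540, so R_th ≤ R_L · ε/(1−ε) = 316 kΩ × 0.0540/0.9460 = 18.0 kΩ.

R_th ≤ 18.0 kΩ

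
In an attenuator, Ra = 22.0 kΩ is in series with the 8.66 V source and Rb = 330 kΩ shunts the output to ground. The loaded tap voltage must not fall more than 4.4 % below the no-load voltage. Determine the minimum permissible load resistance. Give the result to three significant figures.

R_L(min) ≈ 448 kΩ

Output resistance R_th = Ra‖Rb = (22.0 × 330)/352.0 = 20.62 kΩ.
The fractional drop is R_th/(R_th + R_L); requiring this ≤ 0.0440 gives R_L ≥ R_th(1/0.0440 − 1) = 20.62 × 21.73 = 448 kΩ.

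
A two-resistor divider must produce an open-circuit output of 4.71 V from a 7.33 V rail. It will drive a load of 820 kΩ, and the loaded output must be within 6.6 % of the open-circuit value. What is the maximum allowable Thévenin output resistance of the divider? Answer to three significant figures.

Loading drop = R_th/(R_th + R_L) ≤ 0.0660, so R_th ≤ R_L · ε/(1−ε) = 820 kΩ × 0.0660/0.9340 = 57.9 kΩ.

R_th ≤ 57.9 kΩ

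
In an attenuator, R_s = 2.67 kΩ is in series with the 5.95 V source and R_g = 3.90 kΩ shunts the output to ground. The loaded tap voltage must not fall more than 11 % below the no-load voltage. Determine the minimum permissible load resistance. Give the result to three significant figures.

R_L(min) ≈ 12.8 kΩ

Output resistance R_th = R_s‖R_g = (2.67 × 3.90)/6.570 = 1.585 kΩ.
The fractional drop is R_th/(R_th + R_L); requiring this ≤ 0.110 gives R_L ≥ R_th(1/0.110 − 1) = 1.585 × 8.091 = 12.8 kΩ.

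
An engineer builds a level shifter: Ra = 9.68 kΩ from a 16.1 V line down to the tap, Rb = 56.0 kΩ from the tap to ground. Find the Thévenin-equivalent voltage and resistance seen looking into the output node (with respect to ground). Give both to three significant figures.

V_th = 13.7 V, R_th = 8.25 kΩ

V_th is the open-circuit tap voltage: 16.1 × 56.0/(9.68 + 56.0) = 13.7 V.
With the supply zeroed, Ra and Rb appear in parallel from the tap: R_th = Ra‖Rb = (9.68 × 56.0)/65.68 = 8.25 kΩ.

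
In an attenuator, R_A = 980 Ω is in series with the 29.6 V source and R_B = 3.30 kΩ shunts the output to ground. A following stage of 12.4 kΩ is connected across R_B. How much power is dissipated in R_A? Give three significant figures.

Total resistance from the source is R_A + (R_B‖R_L) = 3586 Ω, so I = 29.6/3586 Ω = 8.253 mA.
P = I²·R_A = (8.253 mA)² × 980 Ω = 66.8 mW.

P ≈ 66.8 mW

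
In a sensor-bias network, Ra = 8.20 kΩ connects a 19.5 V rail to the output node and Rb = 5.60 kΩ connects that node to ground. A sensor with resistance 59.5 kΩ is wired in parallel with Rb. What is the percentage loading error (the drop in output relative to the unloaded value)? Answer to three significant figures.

The divider's output (Thévenin) resistance is Ra‖Rb = 3.328 kΩ.
Fractional drop under load = R_th/(R_th + R_L) = 3.328 / (3.328 + 59.5) = 0.05296.
So the output falls by 5.30 %.

5.30 %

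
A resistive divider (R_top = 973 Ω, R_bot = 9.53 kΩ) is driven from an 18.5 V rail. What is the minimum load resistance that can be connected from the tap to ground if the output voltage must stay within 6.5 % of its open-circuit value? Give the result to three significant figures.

Output resistance R_th = R_top‖R_bot = (973 × 9530)/10500 = 882.9 Ω.
The fractional drop is R_th/(R_th + R_L); requiring this ≤ 0.0650 gives R_L ≥ R_th(1/0.0650 − 1) = 882.9 × 14.38 = 12.7 kΩ.

R_L(min) ≈ 12.7 kΩ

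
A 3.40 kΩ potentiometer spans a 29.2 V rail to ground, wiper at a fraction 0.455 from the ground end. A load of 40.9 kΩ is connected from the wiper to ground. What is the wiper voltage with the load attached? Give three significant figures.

V ≈ 13.0 V

The wiper splits the pot into (1−α)R = 1.853 kΩ above and αR = 1.547 kΩ below.
Lower section ‖ load = 1.491 kΩ.
V_wiper = 29.2 × 1.491/(1.853 + 1.491) = 13.0 V.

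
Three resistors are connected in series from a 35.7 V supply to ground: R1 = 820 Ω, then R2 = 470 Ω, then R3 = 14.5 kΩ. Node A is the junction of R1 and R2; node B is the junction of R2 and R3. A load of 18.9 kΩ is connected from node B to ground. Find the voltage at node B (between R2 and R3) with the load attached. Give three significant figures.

V ≈ 30.8 V

At node B, R3 is in parallel with the load: R3‖R_L = 8205 Ω.
Below node A the resistance is R2 + (R3‖R_L) = 8675 Ω, so V_A = 35.7 × 8675/9495 = 32.62 V.
Then V_B = V_A × (R3‖R_L)/(R2 + R3‖R_L) = 32.62 × 8205/8675 = 30.8 V.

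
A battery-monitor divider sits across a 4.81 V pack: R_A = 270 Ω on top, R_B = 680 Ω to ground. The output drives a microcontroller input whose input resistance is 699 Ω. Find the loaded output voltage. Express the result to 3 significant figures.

V_out ≈ 2.70 V

The load sits in parallel with R_B: R_B‖R_L = (680 × 699) / (680 + 699) = 344.7 Ω.
V_out = 4.81 × 344.7 / (270 + 344.7) = 4.81 × 344.7/614.7 = 2.70 V.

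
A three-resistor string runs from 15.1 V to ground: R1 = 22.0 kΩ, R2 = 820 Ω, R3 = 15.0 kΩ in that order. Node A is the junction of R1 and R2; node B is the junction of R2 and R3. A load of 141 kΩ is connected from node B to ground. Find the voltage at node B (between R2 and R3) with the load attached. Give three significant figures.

At node B, R3 is in parallel with the load: R3‖R_L = 13560 Ω.
Below node A the resistance is R2 + (R3‖R_L) = 14380 Ω, so V_A = 15.1 × 14380/36380 = 5.968 V.
Then V_B = V_A × (R3‖R_L)/(R2 + R3‖R_L) = 5.968 × 13560/14380 = 5.63 V.

V ≈ 5.63 V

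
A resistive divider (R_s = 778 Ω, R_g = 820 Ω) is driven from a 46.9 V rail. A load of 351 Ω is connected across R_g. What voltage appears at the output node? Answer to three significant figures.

V_out ≈ 11.3 V

The load sits in parallel with R_g: R_g‖R_L = (820 × 351) / (820 + 351) = 245.8 Ω.
V_out = 46.9 × 245.8 / (778 + 245.8) = 46.9 × 245.8/1024 = 11.3 V.
(Unloaded it would have been 24.1 V.)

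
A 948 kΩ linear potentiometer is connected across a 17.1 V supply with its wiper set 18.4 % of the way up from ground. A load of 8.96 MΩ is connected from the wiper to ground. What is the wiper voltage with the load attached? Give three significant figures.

V ≈ 3.10 V

The wiper splits the pot into (1−α)R = 773.6 kΩ above and αR = 174.4 kΩ below.
Lower section ‖ load = 171.1 kΩ.
V_wiper = 17.1 × 171.1/(773.6 + 171.1) = 3.10 V.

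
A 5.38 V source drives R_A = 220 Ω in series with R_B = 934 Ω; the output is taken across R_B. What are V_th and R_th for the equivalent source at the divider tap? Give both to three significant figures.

V_th = 4.35 V, R_th = 178 Ω

V_th is the open-circuit tap voltage: 5.38 × 934/(220 + 934) = 4.35 V.
With the supply zeroed, R_A and R_B appear in parallel from the tap: R_th = R_A‖R_B = (220 × 934)/1154 = 178 Ω.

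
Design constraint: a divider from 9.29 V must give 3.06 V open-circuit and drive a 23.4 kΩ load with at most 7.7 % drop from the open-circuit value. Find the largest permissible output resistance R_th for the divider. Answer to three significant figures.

Loading drop = R_th/(R_th + R_L) ≤ 0.0770, so R_th ≤ R_L · ε/(1−ε) = 23.4 kΩ × 0.0770/0.9230 = 1.95 kΩ.
(Any R1, R2 with R2/(R1+R2) = 0.329 and R1‖R2 ≤ 1.95 kΩ will meet the spec.)

R_th ≤ 1.95 kΩ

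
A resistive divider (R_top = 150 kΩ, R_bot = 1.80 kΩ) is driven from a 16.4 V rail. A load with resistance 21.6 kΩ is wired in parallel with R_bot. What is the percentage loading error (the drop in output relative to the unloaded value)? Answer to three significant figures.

7.61 %

The divider's output (Thévenin) resistance is R_top‖R_bot = 1.779 kΩ.
Fractional drop under load = R_th/(R_th + R_L) = 1.779 / (1.779 + 21.6) = 0.07608.
So the output falls by 7.61 %.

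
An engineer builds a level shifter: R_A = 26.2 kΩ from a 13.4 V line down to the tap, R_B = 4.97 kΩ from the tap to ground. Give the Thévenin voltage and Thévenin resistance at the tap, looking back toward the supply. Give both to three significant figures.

V_th is the open-circuit tap voltage: 13.4 × 4.97/(26.2 + 4.97) = 2.14 V.
With the supply zeroed, R_A and R_B appear in parallel from the tap: R_th = R_A‖R_B = (26.2 × 4.97)/31.17 = 4.18 kΩ.

V_th = 2.14 V, R_th = 4.18 kΩ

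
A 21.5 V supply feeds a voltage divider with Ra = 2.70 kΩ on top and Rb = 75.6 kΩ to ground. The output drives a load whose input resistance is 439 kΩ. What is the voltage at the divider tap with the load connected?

The load sits in parallel with Rb: Rb‖R_L = (75.6 × 439) / (75.6 + 439) = 64.49 kΩ.
V_out = 21.5 × 64.49 / (2.70 + 64.49) = 21.5 × 64.49/67.19 = 20.6 V.

V_out ≈ 20.6 V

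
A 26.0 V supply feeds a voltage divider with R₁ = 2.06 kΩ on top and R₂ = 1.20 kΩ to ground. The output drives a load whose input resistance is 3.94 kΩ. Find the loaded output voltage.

The load sits in parallel with R₂: R₂‖R_L = (1.20 × 3.94) / (1.20 + 3.94) = 0.9198 kΩ.
V_out = 26.0 × 0.9198 / (2.06 + 0.9198) = 26.0 × 0.9198/2.980 = 8.03 V.

V_out ≈ 8.03 V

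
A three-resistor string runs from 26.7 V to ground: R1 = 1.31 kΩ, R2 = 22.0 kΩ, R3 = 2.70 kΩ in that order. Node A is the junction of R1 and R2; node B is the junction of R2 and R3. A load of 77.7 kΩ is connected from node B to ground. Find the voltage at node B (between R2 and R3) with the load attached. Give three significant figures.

V ≈ 2.69 V

At node B, R3 is in parallel with the load: R3‖R_L = 2.609 kΩ.
Below node A the resistance is R2 + (R3‖R_L) = 24.61 kΩ, so V_A = 26.7 × 24.61/25.92 = 25.35 V.
Then V_B = V_A × (R3‖R_L)/(R2 + R3‖R_L) = 25.35 × 2.609/24.61 = 2.69 V.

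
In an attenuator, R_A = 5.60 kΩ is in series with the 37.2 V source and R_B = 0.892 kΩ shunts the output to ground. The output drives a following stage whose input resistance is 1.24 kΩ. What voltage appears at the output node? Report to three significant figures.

The load sits in parallel with R_B: R_B‖R_L = (892 × 1240) / (892 + 1240) = 518.8 Ω.
V_out = 37.2 × 518.8 / (5600 + 518.8) = 37.2 × 518.8/6119 = 3.15 V.
(Unloaded it would have been 5.11 V.)

V_out ≈ 3.15 V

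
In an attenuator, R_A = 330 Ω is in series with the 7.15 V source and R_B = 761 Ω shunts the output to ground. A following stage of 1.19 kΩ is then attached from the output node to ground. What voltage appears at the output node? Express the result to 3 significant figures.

V_out ≈ 4.18 V

The load sits in parallel with R_B: R_B‖R_L = (761 × 1190) / (761 + 1190) = 464.2 Ω.
V_out = 7.15 × 464.2 / (330 + 464.2) = 7.15 × 464.2/794.2 = 4.18 V.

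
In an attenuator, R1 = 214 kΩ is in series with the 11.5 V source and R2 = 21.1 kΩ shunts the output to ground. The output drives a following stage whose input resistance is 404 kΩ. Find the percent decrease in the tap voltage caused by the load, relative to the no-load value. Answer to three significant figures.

The divider's output (Thévenin) resistance is R1‖R2 = 19.21 kΩ.
Fractional drop under load = R_th/(R_th + R_L) = 19.21 / (19.21 + 404) = 0.04538.
So the output falls by 4.54 %.

4.54 %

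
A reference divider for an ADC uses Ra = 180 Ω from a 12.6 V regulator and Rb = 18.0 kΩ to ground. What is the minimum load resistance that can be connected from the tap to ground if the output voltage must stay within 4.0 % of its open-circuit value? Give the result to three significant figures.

Output resistance R_th = Ra‖Rb = (180 × 18000)/18180 = 178.2 Ω.
The fractional drop is R_th/(R_th + R_L); requiring this ≤ 0.0400 gives R_L ≥ R_th(1/0.0400 − 1) = 178.2 × 24.00 = 4.28 kΩ.

R_L(min) ≈ 4.28 kΩ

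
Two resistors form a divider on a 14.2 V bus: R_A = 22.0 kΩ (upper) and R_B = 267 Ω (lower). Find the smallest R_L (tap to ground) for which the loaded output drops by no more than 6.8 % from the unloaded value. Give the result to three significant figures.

Output resistance R_th = R_A‖R_B = (22000 × 267)/22270 = 263.8 Ω.
The fractional drop is R_th/(R_th + R_L); requiring this ≤ 0.0680 gives R_L ≥ R_th(1/0.0680 − 1) = 263.8 × 13.71 = 3.62 kΩ.

R_L(min) ≈ 3.62 kΩ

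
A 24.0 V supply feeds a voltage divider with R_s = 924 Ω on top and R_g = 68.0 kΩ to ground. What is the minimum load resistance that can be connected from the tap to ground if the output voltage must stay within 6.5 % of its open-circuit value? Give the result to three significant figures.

R_L(min) ≈ 13.1 kΩ

Output resistance R_th = R_s‖R_g = (924 × 68000)/68920 = 911.6 Ω.
The fractional drop is R_th/(R_th + R_L); requiring this ≤ 0.0650 gives R_L ≥ R_th(1/0.0650 − 1) = 911.6 × 14.38 = 13.1 kΩ.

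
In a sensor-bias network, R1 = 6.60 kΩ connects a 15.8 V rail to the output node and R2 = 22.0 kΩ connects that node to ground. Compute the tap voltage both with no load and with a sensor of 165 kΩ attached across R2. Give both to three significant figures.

Open-circuit: V = 15.8 × 22.0/(6.60 + 22.0) = 12.2 V.
With the load, R2 becomes R2‖R_L = 19.41 kΩ, so V = 15.8 × 19.41/26.01 = 11.8 V.

Unloaded: 12.2 V; loaded: 11.8 V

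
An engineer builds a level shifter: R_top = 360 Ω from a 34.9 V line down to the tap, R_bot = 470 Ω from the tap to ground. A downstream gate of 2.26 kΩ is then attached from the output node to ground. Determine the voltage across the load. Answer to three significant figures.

The load sits in parallel with R_bot: R_bot‖R_L = (470 × 2260) / (470 + 2260) = 389.1 Ω.
V_out = 34.9 × 389.1 / (360 + 389.1) = 34.9 × 389.1/749.1 = 18.1 V.
(Unloaded it would have been 19.8 V.)

V_out ≈ 18.1 V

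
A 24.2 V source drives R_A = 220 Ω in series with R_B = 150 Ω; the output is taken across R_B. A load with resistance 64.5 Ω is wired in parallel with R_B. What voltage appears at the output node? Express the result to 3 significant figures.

V_out ≈ 4.12 V

The load sits in parallel with R_B: R_B‖R_L = (150 × 64.5) / (150 + 64.5) = 45.10 Ω.
V_out = 24.2 × 45.10 / (220 + 45.10) = 24.2 × 45.10/265.1 = 4.12 V.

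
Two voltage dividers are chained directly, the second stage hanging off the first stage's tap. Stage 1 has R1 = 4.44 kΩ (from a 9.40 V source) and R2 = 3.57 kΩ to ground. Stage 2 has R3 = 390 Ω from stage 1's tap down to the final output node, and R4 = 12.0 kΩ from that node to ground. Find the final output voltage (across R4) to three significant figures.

V_out ≈ 3.50 V

Stage 2 presents R3+R4 = 12390 Ω as a load on stage 1's tap.
Stage 1's lower leg becomes R2‖(R3+R4) = 2771 Ω, so V_mid = 9.40 × 2771/7211 = 3.613 V.
Stage 2 is itself unloaded: V_out = V_mid × R4/(R3+R4) = 3.613 × 12000/12390 = 3.50 V.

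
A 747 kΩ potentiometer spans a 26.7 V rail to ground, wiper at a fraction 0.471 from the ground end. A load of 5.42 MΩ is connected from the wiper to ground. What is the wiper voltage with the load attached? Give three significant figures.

V ≈ 12.2 V

The wiper splits the pot into (1−α)R = 395.2 kΩ above and αR = 351.8 kΩ below.
Lower section ‖ load = 330.4 kΩ.
V_wiper = 26.7 × 330.4/(395.2 + 330.4) = 12.2 V.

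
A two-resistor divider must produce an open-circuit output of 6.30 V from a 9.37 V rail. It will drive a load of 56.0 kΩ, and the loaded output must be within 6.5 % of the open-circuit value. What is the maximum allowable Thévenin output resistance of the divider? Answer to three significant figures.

R_th ≤ 3.89 kΩ

Loading drop = R_th/(R_th + R_L) ≤ 0.0650, so R_th ≤ R_L · ε/(1−ε) = 56.0 kΩ × 0.0650/0.9350 = 3.89 kΩ.
(Any R1, R2 with R2/(R1+R2) = 0.672 and R1‖R2 ≤ 3.89 kΩ will meet the spec.)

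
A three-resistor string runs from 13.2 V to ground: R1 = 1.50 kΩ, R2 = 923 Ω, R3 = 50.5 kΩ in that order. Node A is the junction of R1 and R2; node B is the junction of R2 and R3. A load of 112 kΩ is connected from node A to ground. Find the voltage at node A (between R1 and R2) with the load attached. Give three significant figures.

V ≈ 12.7 V

Below node A the series string R2+R3 = 51420 Ω sits in parallel with the 112000 Ω load: 35240 Ω.
V_A = 13.2 × 35240/(1500 + 35240) = 12.7 V.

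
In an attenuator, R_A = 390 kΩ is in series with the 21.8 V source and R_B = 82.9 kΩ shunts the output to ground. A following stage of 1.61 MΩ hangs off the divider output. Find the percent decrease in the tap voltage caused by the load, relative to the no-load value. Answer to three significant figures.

4.07 %

The divider's output (Thévenin) resistance is R_A‖R_B = 68.37 kΩ.
Fractional drop under load = R_th/(R_th + R_L) = 68.37 / (68.37 + 1610) = 0.04073.
So the output falls by 4.07 %.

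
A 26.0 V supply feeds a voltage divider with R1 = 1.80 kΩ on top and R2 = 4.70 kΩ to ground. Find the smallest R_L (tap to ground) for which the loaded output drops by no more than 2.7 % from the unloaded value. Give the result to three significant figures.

Output resistance R_th = R1‖R2 = (1.80 × 4.70)/6.500 = 1.302 kΩ.
The fractional drop is R_th/(R_th + R_L); requiring this ≤ 0.0270 gives R_L ≥ R_th(1/0.0270 − 1) = 1.302 × 36.04 = 46.9 kΩ.

R_L(min) ≈ 46.9 kΩ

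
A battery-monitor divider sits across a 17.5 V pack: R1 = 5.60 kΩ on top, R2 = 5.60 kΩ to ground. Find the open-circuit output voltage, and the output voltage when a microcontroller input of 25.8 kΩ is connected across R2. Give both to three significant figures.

Unloaded: 8.75 V; loaded: 7.89 V

Open-circuit: V = 17.5 × 5.60/(5.60 + 5.60) = 8.75 V.
With the load, R2 becomes R2‖R_L = 4.601 kΩ, so V = 17.5 × 4.601/10.20 = 7.89 V.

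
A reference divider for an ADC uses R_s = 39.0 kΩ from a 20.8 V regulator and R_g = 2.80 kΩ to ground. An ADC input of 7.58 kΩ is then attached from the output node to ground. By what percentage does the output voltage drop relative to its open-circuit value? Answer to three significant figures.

Unloaded V = 20.8 × 2.80/41.80 = 1.393 V.
Loaded: R_g‖R_L = 2.045 kΩ, giving V = 20.8 × 2.045/41.04 = 1.036 V.
Drop = (1.393 − 1.036) / 1.393 = 25.6 %.

25.6 %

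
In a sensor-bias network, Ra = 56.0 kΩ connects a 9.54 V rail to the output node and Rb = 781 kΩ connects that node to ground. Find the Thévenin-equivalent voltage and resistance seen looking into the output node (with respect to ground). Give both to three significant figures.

V_th is the open-circuit tap voltage: 9.54 × 781/(56.0 + 781) = 8.90 V.
With the supply zeroed, Ra and Rb appear in parallel from the tap: R_th = Ra‖Rb = (56.0 × 781)/837.0 = 52.3 kΩ.

V_th = 8.90 V, R_th = 52.3 kΩ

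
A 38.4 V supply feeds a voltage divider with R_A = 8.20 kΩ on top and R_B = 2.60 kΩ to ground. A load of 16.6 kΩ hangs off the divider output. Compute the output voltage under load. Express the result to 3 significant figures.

The load sits in parallel with R_B: R_B‖R_L = (2.60 × 16.6) / (2.60 + 16.6) = 2.248 kΩ.
V_out = 38.4 × 2.248 / (8.20 + 2.248) = 38.4 × 2.248/10.45 = 8.26 V.

V_out ≈ 8.26 V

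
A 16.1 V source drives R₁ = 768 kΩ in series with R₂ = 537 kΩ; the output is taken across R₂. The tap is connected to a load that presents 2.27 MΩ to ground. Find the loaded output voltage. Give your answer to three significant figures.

The load sits in parallel with R₂: R₂‖R_L = (537 × 2270) / (537 + 2270) = 434.3 kΩ.
V_out = 16.1 × 434.3 / (768 + 434.3) = 16.1 × 434.3/1202 = 5.82 V.
(Unloaded it would have been 6.63 V.)

V_out ≈ 5.82 V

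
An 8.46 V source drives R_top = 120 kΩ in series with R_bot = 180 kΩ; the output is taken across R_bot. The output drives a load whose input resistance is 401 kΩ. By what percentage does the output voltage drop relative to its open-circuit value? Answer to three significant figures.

Unloaded V = 8.46 × 180/300.0 = 5.076 V.
Loaded: R_bot‖R_L = 124.2 kΩ, giving V = 8.46 × 124.2/244.2 = 4.303 V.
Drop = (5.076 − 4.303) / 5.076 = 15.2 %.

15.2 %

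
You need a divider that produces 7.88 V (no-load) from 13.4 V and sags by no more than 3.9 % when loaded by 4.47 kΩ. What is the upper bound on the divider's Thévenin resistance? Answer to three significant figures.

Loading drop = R_th/(R_th + R_L) ≤ 0.0390, so R_th ≤ R_L · ε/(1−ε) = 4.47 kΩ × 0.0390/0.9610 = 181 Ω.

R_th ≤ 181 Ω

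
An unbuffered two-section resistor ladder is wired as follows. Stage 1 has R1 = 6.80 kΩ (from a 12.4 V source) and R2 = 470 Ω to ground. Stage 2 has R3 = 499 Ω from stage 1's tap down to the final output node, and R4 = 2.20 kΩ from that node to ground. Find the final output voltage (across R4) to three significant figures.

V_out ≈ 0.562 V

Stage 2 presents R3+R4 = 2699 Ω as a load on stage 1's tap.
Stage 1's lower leg becomes R2‖(R3+R4) = 400.3 Ω, so V_mid = 12.4 × 400.3/7200 = 0.6894 V.
Stage 2 is itself unloaded: V_out = V_mid × R4/(R3+R4) = 0.6894 × 2200/2699 = 0.562 V.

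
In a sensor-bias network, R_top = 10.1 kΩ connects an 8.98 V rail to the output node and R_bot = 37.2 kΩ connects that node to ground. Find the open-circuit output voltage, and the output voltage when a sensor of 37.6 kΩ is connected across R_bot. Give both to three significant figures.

Open-circuit: V = 8.98 × 37.2/(10.1 + 37.2) = 7.06 V.
With the load, R_bot becomes R_bot‖R_L = 18.70 kΩ, so V = 8.98 × 18.70/28.80 = 5.83 V.

Unloaded: 7.06 V; loaded: 5.83 V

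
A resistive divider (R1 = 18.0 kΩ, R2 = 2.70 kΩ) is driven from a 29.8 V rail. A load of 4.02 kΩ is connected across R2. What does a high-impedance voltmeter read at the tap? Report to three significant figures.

The load sits in parallel with R2: R2‖R_L = (2.70 × 4.02) / (2.70 + 4.02) = 1.615 kΩ.
V_out = 29.8 × 1.615 / (18.0 + 1.615) = 29.8 × 1.615/19.62 = 2.45 V.
(Unloaded it would have been 3.89 V.)

V_out ≈ 2.45 V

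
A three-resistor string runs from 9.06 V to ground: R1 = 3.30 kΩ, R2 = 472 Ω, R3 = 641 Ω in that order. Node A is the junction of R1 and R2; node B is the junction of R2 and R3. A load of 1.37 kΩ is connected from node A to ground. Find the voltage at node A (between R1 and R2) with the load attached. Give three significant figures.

Below node A the series string R2+R3 = 1113 Ω sits in parallel with the 1370 Ω load: 614.1 Ω.
V_A = 9.06 × 614.1/(3300 + 614.1) = 1.42 V.

V ≈ 1.42 V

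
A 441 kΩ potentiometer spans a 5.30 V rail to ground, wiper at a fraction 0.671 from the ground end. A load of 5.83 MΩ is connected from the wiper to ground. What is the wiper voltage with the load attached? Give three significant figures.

The wiper splits the pot into (1−α)R = 145.1 kΩ above and αR = 295.9 kΩ below.
Lower section ‖ load = 281.6 kΩ.
V_wiper = 5.30 × 281.6/(145.1 + 281.6) = 3.50 V.

V ≈ 3.50 V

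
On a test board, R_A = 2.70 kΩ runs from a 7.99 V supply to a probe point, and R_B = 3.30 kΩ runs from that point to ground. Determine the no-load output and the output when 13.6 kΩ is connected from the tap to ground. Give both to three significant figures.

Unloaded: 4.39 V; loaded: 3.96 V

Open-circuit: V = 7.99 × 3.30/(2.70 + 3.30) = 4.39 V.
With the load, R_B becomes R_B‖R_L = 2.656 kΩ, so V = 7.99 × 2.656/5.356 = 3.96 V.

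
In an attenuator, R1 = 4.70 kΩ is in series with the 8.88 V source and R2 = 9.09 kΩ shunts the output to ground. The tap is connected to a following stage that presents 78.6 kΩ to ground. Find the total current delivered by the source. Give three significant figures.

I ≈ 0.691 mA

R2‖R_L = 8.148 kΩ, so the source sees R1 + R2‖R_L = 12.85 kΩ.
I = 8.88 V / 12.85 kΩ = 0.691 mA.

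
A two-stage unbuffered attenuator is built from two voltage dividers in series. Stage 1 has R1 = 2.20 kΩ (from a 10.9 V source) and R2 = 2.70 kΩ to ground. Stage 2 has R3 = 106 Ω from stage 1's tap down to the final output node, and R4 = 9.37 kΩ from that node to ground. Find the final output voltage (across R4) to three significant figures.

Stage 2 presents R3+R4 = 9476 Ω as a load on stage 1's tap.
Stage 1's lower leg becomes R2‖(R3+R4) = 2101 Ω, so V_mid = 10.9 × 2101/4301 = 5.325 V.
Stage 2 is itself unloaded: V_out = V_mid × R4/(R3+R4) = 5.325 × 9370/9476 = 5.27 V.

V_out ≈ 5.27 V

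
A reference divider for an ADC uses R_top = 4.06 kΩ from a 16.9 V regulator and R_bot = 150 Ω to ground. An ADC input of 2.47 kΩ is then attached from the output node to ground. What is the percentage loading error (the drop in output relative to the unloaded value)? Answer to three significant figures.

The divider's output (Thévenin) resistance is R_top‖R_bot = 144.7 Ω.
Fractional drop under load = R_th/(R_th + R_L) = 144.7 / (144.7 + 2470) = 0.05532.
So the output falls by 5.53 %.

5.53 %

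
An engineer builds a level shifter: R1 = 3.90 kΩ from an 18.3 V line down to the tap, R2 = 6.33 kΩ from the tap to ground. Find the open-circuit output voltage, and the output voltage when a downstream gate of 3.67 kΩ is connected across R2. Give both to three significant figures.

Open-circuit: V = 18.3 × 6.33/(3.90 + 6.33) = 11.3 V.
With the load, R2 becomes R2‖R_L = 2.323 kΩ, so V = 18.3 × 2.323/6.223 = 6.83 V.

Unloaded: 11.3 V; loaded: 6.83 V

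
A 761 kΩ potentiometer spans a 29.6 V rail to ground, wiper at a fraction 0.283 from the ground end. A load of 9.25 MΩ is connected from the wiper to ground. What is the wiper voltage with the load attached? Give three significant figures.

V ≈ 8.24 V

The wiper splits the pot into (1−α)R = 545.6 kΩ above and αR = 215.4 kΩ below.
Lower section ‖ load = 210.5 kΩ.
V_wiper = 29.6 × 210.5/(545.6 + 210.5) = 8.24 V.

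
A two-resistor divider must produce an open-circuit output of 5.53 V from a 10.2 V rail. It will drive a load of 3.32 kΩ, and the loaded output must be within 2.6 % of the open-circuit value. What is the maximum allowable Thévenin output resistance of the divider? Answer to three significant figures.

Loading drop = R_th/(R_th + R_L) ≤ 0.0260, so R_th ≤ R_L · ε/(1−ε) = 3.32 kΩ × 0.0260/0.9740 = 88.6 Ω.

R_th ≤ 88.6 Ω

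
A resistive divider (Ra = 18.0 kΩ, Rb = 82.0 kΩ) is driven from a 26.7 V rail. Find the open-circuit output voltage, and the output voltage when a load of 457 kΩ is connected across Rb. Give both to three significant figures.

Unloaded: 21.9 V; loaded: 21.2 V

Open-circuit: V = 26.7 × 82.0/(18.0 + 82.0) = 21.9 V.
With the load, Rb becomes Rb‖R_L = 69.53 kΩ, so V = 26.7 × 69.53/87.53 = 21.2 V.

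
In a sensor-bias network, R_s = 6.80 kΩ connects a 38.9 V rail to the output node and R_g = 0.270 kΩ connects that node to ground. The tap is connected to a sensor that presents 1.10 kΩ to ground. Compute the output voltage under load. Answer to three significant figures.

The load sits in parallel with R_g: R_g‖R_L = (270 × 1100) / (270 + 1100) = 216.8 Ω.
V_out = 38.9 × 216.8 / (6800 + 216.8) = 38.9 × 216.8/7017 = 1.20 V.

V_out ≈ 1.20 V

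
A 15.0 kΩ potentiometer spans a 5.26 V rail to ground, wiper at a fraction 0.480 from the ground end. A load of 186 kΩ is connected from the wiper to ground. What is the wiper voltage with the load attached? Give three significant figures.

The wiper splits the pot into (1−α)R = 7.800 kΩ above and αR = 7.200 kΩ below.
Lower section ‖ load = 6.932 kΩ.
V_wiper = 5.26 × 6.932/(7.800 + 6.932) = 2.47 V.

V ≈ 2.47 V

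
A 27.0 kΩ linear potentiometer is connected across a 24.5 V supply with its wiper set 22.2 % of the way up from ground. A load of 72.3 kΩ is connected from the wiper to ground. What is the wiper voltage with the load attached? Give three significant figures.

V ≈ 5.11 V

The wiper splits the pot into (1−α)R = 21.01 kΩ above and αR = 5.994 kΩ below.
Lower section ‖ load = 5.535 kΩ.
V_wiper = 24.5 × 5.535/(21.01 + 5.535) = 5.11 V.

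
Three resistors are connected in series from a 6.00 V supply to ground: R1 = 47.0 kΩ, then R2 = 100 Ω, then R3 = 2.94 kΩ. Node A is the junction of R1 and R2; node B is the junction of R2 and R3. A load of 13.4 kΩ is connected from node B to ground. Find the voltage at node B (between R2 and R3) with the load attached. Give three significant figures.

V ≈ 0.292 V

At node B, R3 is in parallel with the load: R3‖R_L = 2411 Ω.
Below node A the resistance is R2 + (R3‖R_L) = 2511 Ω, so V_A = 6.00 × 2511/49510 = 0.3043 V.
Then V_B = V_A × (R3‖R_L)/(R2 + R3‖R_L) = 0.3043 × 2411/2511 = 0.292 V.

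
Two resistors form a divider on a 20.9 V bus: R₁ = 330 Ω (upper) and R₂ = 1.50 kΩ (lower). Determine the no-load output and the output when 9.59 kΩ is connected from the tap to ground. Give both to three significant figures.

Open-circuit: V = 20.9 × 1500/(330 + 1500) = 17.1 V.
With the load, R₂ becomes R₂‖R_L = 1297 Ω, so V = 20.9 × 1297/1627 = 16.7 V.

Unloaded: 17.1 V; loaded: 16.7 V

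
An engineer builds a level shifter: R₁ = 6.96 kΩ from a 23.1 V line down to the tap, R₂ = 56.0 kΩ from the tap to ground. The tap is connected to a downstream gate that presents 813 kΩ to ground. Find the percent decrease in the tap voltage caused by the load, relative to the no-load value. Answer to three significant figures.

0.756 %

The divider's output (Thévenin) resistance is R₁‖R₂ = 6.191 kΩ.
Fractional drop under load = R_th/(R_th + R_L) = 6.191 / (6.191 + 813) = 0.007557.
So the output falls by 0.756 %.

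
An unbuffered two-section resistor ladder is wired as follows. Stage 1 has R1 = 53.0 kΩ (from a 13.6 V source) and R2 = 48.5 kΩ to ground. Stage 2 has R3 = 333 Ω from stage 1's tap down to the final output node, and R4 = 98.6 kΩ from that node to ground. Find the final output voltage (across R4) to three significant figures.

Stage 2 presents R3+R4 = 98930 Ω as a load on stage 1's tap.
Stage 1's lower leg becomes R2‖(R3+R4) = 32550 Ω, so V_mid = 13.6 × 32550/85550 = 5.174 V.
Stage 2 is itself unloaded: V_out = V_mid × R4/(R3+R4) = 5.174 × 98600/98930 = 5.16 V.

V_out ≈ 5.16 V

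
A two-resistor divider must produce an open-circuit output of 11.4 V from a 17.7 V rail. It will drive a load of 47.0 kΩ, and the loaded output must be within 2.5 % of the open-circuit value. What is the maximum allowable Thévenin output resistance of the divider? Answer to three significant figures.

R_th ≤ 1.21 kΩ

Loading drop = R_th/(R_th + R_L) ≤ 0.0250, so R_th ≤ R_L · ε/(1−ε) = 47.0 kΩ × 0.0250/0.9750 = 1.21 kΩ.
(Any R1, R2 with R2/(R1+R2) = 0.644 and R1‖R2 ≤ 1.21 kΩ will meet the spec.)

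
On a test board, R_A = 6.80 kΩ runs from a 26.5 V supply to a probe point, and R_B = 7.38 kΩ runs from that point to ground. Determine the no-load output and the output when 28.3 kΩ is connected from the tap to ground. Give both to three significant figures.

Open-circuit: V = 26.5 × 7.38/(6.80 + 7.38) = 13.8 V.
With the load, R_B becomes R_B‖R_L = 5.854 kΩ, so V = 26.5 × 5.854/12.65 = 12.3 V.

Unloaded: 13.8 V; loaded: 12.3 V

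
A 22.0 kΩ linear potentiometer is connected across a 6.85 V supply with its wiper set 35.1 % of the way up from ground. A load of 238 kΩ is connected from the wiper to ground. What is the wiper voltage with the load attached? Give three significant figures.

V ≈ 2.35 V

The wiper splits the pot into (1−α)R = 14.28 kΩ above and αR = 7.722 kΩ below.
Lower section ‖ load = 7.479 kΩ.
V_wiper = 6.85 × 7.479/(14.28 + 7.479) = 2.35 V.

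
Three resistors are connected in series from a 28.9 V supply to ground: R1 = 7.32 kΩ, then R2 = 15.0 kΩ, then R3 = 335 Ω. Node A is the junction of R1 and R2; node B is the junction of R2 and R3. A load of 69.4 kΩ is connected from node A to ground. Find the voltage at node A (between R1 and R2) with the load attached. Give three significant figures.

V ≈ 18.3 V

Below node A the series string R2+R3 = 15340 Ω sits in parallel with the 69400 Ω load: 12560 Ω.
V_A = 28.9 × 12560/(7320 + 12560) = 18.3 V.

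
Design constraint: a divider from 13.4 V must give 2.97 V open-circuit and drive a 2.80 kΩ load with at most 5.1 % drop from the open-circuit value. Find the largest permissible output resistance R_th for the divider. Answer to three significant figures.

Loading drop = R_th/(R_th + R_L) ≤ 0.0510, so R_th ≤ R_L · ε/(1−ε) = 2.80 kΩ × 0.0510/0.9490 = 150 Ω.
(Any R1, R2 with R2/(R1+R2) = 0.222 and R1‖R2 ≤ 150 Ω will meet the spec.)

R_th ≤ 150 Ω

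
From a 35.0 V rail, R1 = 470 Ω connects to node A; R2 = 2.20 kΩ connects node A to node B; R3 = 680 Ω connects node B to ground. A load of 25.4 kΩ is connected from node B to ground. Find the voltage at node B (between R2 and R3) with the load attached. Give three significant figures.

V ≈ 6.96 V

At node B, R3 is in parallel with the load: R3‖R_L = 662.3 Ω.
Below node A the resistance is R2 + (R3‖R_L) = 2862 Ω, so V_A = 35.0 × 2862/3332 = 30.06 V.
Then V_B = V_A × (R3‖R_L)/(R2 + R3‖R_L) = 30.06 × 662.3/2862 = 6.96 V.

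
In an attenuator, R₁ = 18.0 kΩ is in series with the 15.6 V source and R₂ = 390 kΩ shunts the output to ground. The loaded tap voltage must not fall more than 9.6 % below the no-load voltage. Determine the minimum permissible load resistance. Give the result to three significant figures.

Output resistance R_th = R₁‖R₂ = (18.0 × 390)/408.0 = 17.21 kΩ.
The fractional drop is R_th/(R_th + R_L); requiring this ≤ 0.0960 gives R_L ≥ R_th(1/0.0960 − 1) = 17.21 × 9.417 = 162 kΩ.

R_L(min) ≈ 162 kΩ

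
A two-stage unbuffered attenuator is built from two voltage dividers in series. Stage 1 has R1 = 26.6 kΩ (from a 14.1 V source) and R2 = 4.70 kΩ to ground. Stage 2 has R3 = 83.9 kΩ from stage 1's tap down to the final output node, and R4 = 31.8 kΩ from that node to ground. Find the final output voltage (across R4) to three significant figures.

Stage 2 presents R3+R4 = 115.7 kΩ as a load on stage 1's tap.
Stage 1's lower leg becomes R2‖(R3+R4) = 4.517 kΩ, so V_mid = 14.1 × 4.517/31.12 = 2.047 V.
Stage 2 is itself unloaded: V_out = V_mid × R4/(R3+R4) = 2.047 × 31.8/115.7 = 0.563 V.

V_out ≈ 0.563 V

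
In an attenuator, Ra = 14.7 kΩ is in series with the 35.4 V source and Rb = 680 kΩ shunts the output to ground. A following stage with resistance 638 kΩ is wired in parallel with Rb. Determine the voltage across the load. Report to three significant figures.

The load sits in parallel with Rb: Rb‖R_L = (680 × 638) / (680 + 638) = 329.2 kΩ.
V_out = 35.4 × 329.2 / (14.7 + 329.2) = 35.4 × 329.2/343.9 = 33.9 V.

V_out ≈ 33.9 V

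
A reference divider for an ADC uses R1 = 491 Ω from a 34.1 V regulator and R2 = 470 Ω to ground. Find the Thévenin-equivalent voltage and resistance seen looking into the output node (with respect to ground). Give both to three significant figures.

V_th = 16.7 V, R_th = 240 Ω

V_th is the open-circuit tap voltage: 34.1 × 470/(491 + 470) = 16.7 V.
With the supply zeroed, R1 and R2 appear in parallel from the tap: R_th = R1‖R2 = (491 × 470)/961.0 = 240 Ω.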